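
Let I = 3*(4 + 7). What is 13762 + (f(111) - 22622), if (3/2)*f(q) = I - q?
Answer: -8912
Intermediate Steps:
I = 33 (I = 3*11 = 33)
f(q) = 22 - 2*q/3 (f(q) = 2*(33 - q)/3 = 22 - 2*q/3)
13762 + (f(111) - 22622) = 13762 + ((22 - ⅔*111) - 22622) = 13762 + ((22 - 74) - 22622) = 13762 + (-52 - 22622) = 13762 - 22674 = -8912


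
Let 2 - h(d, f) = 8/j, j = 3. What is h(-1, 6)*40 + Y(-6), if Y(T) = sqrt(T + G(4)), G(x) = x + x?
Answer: -80/3 + sqrt(2) ≈ -25.252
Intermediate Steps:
G(x) = 2*x
h(d, f) = -2/3 (h(d, f) = 2 - 8/3 = -2/3)
Y(T) = sqrt(8 + T) (Y(T) = sqrt(T + 2*4) = sqrt(T + 8) = sqrt(8 + T))
h(-1, 6)*40 + Y(-6) = -2/3*40 + sqrt(8 - 6) = -80/3 + sqrt(2)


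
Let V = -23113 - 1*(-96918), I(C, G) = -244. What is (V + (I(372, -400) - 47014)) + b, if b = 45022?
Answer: 71569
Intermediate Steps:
V = 73805 (V = -23113 + 96918 = 73805)
(V + (I(372, -400) - 47014)) + b = (73805 + (-244 - 47014)) + 45022 = (73805 - 47258) + 45022 = 26547 + 45022 = 71569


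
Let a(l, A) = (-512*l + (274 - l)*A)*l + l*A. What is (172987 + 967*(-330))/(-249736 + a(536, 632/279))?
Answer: 4529813/4577527736 ≈ 0.00098958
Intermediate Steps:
a(l, A) = A*l + l*(-512*l + A*(274 - l)) (a(l, A) = (-512*l + A*(274 - l))*l + A*l = l*(-512*l + A*(274 - l)) + A*l = A*l + l*(-512*l + A*(274 - l)))
(172987 + 967*(-330))/(-249736 + a(536, 632/279)) = (172987 + 967*(-330))/(-249736 + 536*(-512*536 + 275*(632/279) - 1*632/279*536)) = (172987 - 319110)/(-249736 + 536*(-274432 + 275*(632*(1/279)) - 1*632*(1/279)*536)) = -146123/(-249736 + 536*(-274432 + 275*(632/279) - 1*632/279*536)) = -146123/(-249736 + 536*(-274432 + 173800/279 - 338752/279)) = -146123/(-249736 + 536*(-8525720/31)) = -146123/(-249736 - 4569785920/31) = -146123/(-4577527736/31) = -146123*(-31/4577527736) = 4529813/4577527736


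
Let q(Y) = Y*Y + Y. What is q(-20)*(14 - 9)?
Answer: 1900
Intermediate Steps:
q(Y) = Y + Y**2 (q(Y) = Y**2 + Y = Y + Y**2)
q(-20)*(14 - 9) = (-20*(1 - 20))*(14 - 9) = -20*(-19)*5 = 380*5 = 1900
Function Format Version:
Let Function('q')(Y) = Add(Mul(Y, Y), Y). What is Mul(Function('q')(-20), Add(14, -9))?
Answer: 1900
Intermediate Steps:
Function('q')(Y) = Add(Y, Pow(Y, 2)) (Function('q')(Y) = Add(Pow(Y, 2), Y) = Add(Y, Pow(Y, 2)))
Mul(Function('q')(-20), Add(14, -9)) = Mul(Mul(-20, Add(1, -20)), Add(14, -9)) = Mul(Mul(-20, -19), 5) = Mul(380, 5) = 1900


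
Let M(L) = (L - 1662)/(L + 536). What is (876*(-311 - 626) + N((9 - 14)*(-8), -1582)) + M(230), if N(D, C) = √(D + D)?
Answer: -314371712/383 + 4*√5 ≈ -8.2081e+5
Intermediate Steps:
N(D, C) = √2*√D (N(D, C) = √(2*D) = √2*√D)
M(L) = (-1662 + L)/(536 + L)
(876*(-311 - 626) + N((9 - 14)*(-8), -1582)) + M(230) = (876*(-311 - 626) + √2*√((9 - 14)*(-8))) + (-1662 + 230)/(536 + 230) = (876*(-937) + √2*√(-5*(-8))) - 1432/766 = (-820812 + √2*√40) + (1/766)*(-1432) = (-820812 + √2*(2*√10)) - 716/383 = (-820812 + 4*√5) - 716/383 = -314371712/383 + 4*√5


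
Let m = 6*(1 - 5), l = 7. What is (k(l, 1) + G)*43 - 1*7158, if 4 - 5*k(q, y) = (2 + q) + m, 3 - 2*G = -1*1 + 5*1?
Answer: -70161/10 ≈ -7016.1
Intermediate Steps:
G = -1/2 (G = 3/2 - (-1*1 + 5*1)/2 = 3/2 - (-1 + 5)/2 = 3/2 - 1/2*4 = 3/2 - 2 = -1/2 ≈ -0.50000)
m = -24 (m = 6*(-4) = -24)
k(q, y) = 26/5 - q/5 (k(q, y) = 4/5 - ((2 + q) - 24)/5 = 4/5 - (-22 + q)/5 = 4/5 + (22/5 - q/5) = 26/5 - q/5)
(k(l, 1) + G)*43 - 1*7158 = ((26/5 - 1/5*7) - 1/2)*43 - 1*7158 = ((26/5 - 7/5) - 1/2)*43 - 7158 = (19/5 - 1/2)*43 - 7158 = (33/10)*43 - 7158 = 1419/10 - 7158 = -70161/10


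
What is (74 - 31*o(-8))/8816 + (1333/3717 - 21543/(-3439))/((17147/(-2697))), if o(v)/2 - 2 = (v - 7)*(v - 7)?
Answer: -5571856232653/2118798359223 ≈ -2.6297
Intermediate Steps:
o(v) = 4 + 2*(-7 + v)² (o(v) = 4 + 2*((v - 7)*(v - 7)) = 4 + 2*((-7 + v)*(-7 + v)) = 4 + 2*(-7 + v)²)
(74 - 31*o(-8))/8816 + (1333/3717 - 21543/(-3439))/((17147/(-2697))) = (74 - 31*(4 + 2*(-7 - 8)²))/8816 + (1333/3717 - 21543/(-3439))/((17147/(-2697))) = (74 - 31*(4 + 2*(-15)²))*(1/8816) + (1333*(1/3717) - 21543*(-1/3439))/((17147*(-1/2697))) = (74 - 31*(4 + 2*225))*(1/8816) + (1333/3717 + 21543/3439)/(-17147/2697) = (74 - 31*(4 + 450))*(1/8816) + (84659518/12782763)*(-2697/17147) = (74 - 31*454)*(1/8816) - 76108906682/73062012387 = (74 - 14074)*(1/8816) - 76108906682/73062012387 = -14000*1/8816 - 76108906682/73062012387 = -875/551 - 76108906682/73062012387 = -5571856232653/2118798359223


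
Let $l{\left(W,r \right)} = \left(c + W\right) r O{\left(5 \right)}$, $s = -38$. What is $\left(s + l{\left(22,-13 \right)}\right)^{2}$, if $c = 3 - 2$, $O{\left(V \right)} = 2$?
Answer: $404496$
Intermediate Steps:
$c = 1$ ($c = 3 - 2 = 1$)
$l{\left(W,r \right)} = 2 r \left(1 + W\right)$ ($l{\left(W,r \right)} = \left(1 + W\right) r 2 = r \left(1 + W\right) 2 = 2 r \left(1 + W\right)$)
$\left(s + l{\left(22,-13 \right)}\right)^{2} = \left(-38 + 2 \left(-13\right) \left(1 + 22\right)\right)^{2} = \left(-38 + 2 \left(-13\right) 23\right)^{2} = \left(-38 - 598\right)^{2} = \left(-636\right)^{2} = 404496$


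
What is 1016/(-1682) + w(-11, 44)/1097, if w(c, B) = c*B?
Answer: -964320/922577 ≈ -1.0452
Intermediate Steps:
w(c, B) = B*c
1016/(-1682) + w(-11, 44)/1097 = 1016/(-1682) + (44*(-11))/1097 = 1016*(-1/1682) - 484*1/1097 = -508/841 - 484/1097 = -964320/922577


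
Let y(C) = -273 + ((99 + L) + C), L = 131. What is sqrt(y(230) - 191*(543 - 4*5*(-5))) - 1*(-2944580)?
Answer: 2944580 + I*sqrt(122626) ≈ 2.9446e+6 + 350.18*I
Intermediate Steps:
y(C) = -43 + C (y(C) = -273 + ((99 + 131) + C) = -273 + (230 + C) = -43 + C)
sqrt(y(230) - 191*(543 - 4*5*(-5))) - 1*(-2944580) = sqrt((-43 + 230) - 191*(543 - 4*5*(-5))) - 1*(-2944580) = sqrt(187 - 191*(543 - 20*(-5))) + 2944580 = sqrt(187 - 191*(543 + 100)) + 2944580 = sqrt(187 - 191*643) + 2944580 = sqrt(187 - 122813) + 2944580 = sqrt(-122626) + 2944580 = I*sqrt(122626) + 2944580 = 2944580 + I*sqrt(122626)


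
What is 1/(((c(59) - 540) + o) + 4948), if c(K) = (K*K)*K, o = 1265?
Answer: 1/211052 ≈ 4.7382e-6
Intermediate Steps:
c(K) = K**3 (c(K) = K**2*K = K**3)
1/(((c(59) - 540) + o) + 4948) = 1/(((59**3 - 540) + 1265) + 4948) = 1/(((205379 - 540) + 1265) + 4948) = 1/((204839 + 1265) + 4948) = 1/(206104 + 4948) = 1/211052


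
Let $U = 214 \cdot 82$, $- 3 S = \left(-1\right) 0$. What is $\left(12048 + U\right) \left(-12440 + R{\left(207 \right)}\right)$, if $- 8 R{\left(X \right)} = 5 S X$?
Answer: $-368174240$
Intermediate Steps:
$S = 0$ ($S = - \frac{\left(-1\right) 0}{3} = \left(- \frac{1}{3}\right) 0 = 0$)
$U = 17548$
$R{\left(X \right)} = 0$ ($R{\left(X \right)} = - \frac{5 \cdot 0 X}{8} = - \frac{0 X}{8} = \left(- \frac{1}{8}\right) 0 = 0$)
$\left(12048 + U\right) \left(-12440 + R{\left(207 \right)}\right) = \left(12048 + 17548\right) \left(-12440 + 0\right) = 29596 \left(-12440\right) = -368174240$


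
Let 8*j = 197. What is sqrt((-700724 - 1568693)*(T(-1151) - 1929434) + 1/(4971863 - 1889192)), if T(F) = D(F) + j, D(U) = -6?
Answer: sqrt(73972767275301193683208422)/4110228 ≈ 2.0925e+6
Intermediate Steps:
j = 197/8 (j = (1/8)*197 = 197/8 ≈ 24.625)
T(F) = 149/8 (T(F) = -6 + 197/8 = 149/8)
sqrt((-700724 - 1568693)*(T(-1151) - 1929434) + 1/(4971863 - 1889192)) = sqrt((-700724 - 1568693)*(149/8 - 1929434) + 1/(4971863 - 1889192)) = sqrt(-2269417*(-15435323/8) + 1/3082671) = sqrt(35029184416691/8 + 1/3082671) = sqrt(107983450954985261669/24661368) = sqrt(73972767275301193683208422)/4110228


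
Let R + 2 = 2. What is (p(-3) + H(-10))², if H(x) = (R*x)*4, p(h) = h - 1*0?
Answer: 9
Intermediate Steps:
R = 0 (R = -2 + 2 = 0)
p(h) = h (p(h) = h + 0 = h)
H(x) = 0 (H(x) = (0*x)*4 = 0*4 = 0)
(p(-3) + H(-10))² = (-3 + 0)² = (-3)² = 9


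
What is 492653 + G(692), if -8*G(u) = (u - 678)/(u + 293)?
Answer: 1941052813/3940 ≈ 4.9265e+5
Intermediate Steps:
G(u) = -(-678 + u)/(8*(293 + u)) (G(u) = -(u - 678)/(8*(u + 293)) = -(-678 + u)/(8*(293 + u)))
492653 + G(692) = 492653 + (678 - 1*692)/(8*(293 + 692)) = 492653 + (⅛)*(678 - 692)/985 = 492653 + (⅛)*(1/985)*(-14) = 492653 - 7/3940 = 1941052813/3940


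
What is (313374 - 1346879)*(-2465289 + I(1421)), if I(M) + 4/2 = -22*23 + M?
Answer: 2546944917880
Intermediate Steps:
I(M) = -508 + M (I(M) = -2 + (-22*23 + M) = -2 + (-506 + M) = -508 + M)
(313374 - 1346879)*(-2465289 + I(1421)) = (313374 - 1346879)*(-2465289 + (-508 + 1421)) = -1033505*(-2465289 + 913) = -1033505*(-2464376) = 2546944917880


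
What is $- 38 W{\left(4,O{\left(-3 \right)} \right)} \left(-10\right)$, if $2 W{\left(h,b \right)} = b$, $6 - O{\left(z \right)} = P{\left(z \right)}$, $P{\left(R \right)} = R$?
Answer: $1710$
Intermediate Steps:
$O{\left(z \right)} = 6 - z$
$W{\left(h,b \right)} = \frac{b}{2}$
$- 38 W{\left(4,O{\left(-3 \right)} \right)} \left(-10\right) = - 38 \frac{6 - -3}{2} \left(-10\right) = - 38 \frac{6 + 3}{2} \left(-10\right) = - 38 \cdot \frac{1}{2} \cdot 9 \left(-10\right) = \left(-38\right) \frac{9}{2} \left(-10\right) = \left(-171\right) \left(-10\right) = 1710$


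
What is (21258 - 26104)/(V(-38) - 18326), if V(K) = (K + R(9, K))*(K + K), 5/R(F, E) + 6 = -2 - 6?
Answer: 16961/53938 ≈ 0.31445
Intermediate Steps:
R(F, E) = -5/14 (R(F, E) = 5/(-6 + (-2 - 6)) = 5/(-6 - 8) = 5/(-14) = 5*(-1/14) = -5/14)
V(K) = 2*K*(-5/14 + K) (V(K) = (K - 5/14)*(K + K) = (-5/14 + K)*(2*K) = 2*K*(-5/14 + K))
(21258 - 26104)/(V(-38) - 18326) = (21258 - 26104)/((⅐)*(-38)*(-5 + 14*(-38)) - 18326) = -4846/((⅐)*(-38)*(-5 - 532) - 18326) = -4846/((⅐)*(-38)*(-537) - 18326) = -4846/(20406/7 - 18326) = -4846/(-107876/7) = -4846*(-7/107876) = 16961/53938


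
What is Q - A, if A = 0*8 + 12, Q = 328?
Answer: 316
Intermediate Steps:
A = 12 (A = 0 + 12 = 12)
Q - A = 328 - 1*12 = 328 - 12 = 316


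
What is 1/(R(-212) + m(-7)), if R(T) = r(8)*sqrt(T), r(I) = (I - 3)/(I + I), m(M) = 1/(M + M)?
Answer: -224/64941 - 1960*I*sqrt(53)/64941 ≈ -0.0034493 - 0.21972*I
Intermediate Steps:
m(M) = 1/(2*M)
r(I) = (-3 + I)/(2*I) (r(I) = (-3 + I)/((2*I)) = (-3 + I)*(1/(2*I)) = (-3 + I)/(2*I))
R(T) = 5*sqrt(T)/16 (R(T) = ((1/2)*(-3 + 8)/8)*sqrt(T) = ((1/2)*(1/8)*5)*sqrt(T) = 5*sqrt(T)/16)
1/(R(-212) + m(-7)) = 1/(5*sqrt(-212)/16 + (1/2)/(-7)) = 1/(5*(2*I*sqrt(53))/16 + (1/2)*(-1/7)) = 1/(5*I*sqrt(53)/8 - 1/14) = 1/(-1/14 + 5*I*sqrt(53)/8)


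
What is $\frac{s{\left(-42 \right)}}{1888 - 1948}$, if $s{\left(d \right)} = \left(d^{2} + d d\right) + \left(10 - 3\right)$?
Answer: $- \frac{707}{12} \approx -58.917$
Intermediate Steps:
$s{\left(d \right)} = 7 + 2 d^{2}$ ($s{\left(d \right)} = \left(d^{2} + d^{2}\right) + \left(10 - 3\right) = 2 d^{2} + 7 = 7 + 2 d^{2}$)
$\frac{s{\left(-42 \right)}}{1888 - 1948} = \frac{7 + 2 \left(-42\right)^{2}}{1888 - 1948} = \frac{7 + 2 \cdot 1764}{-60} = \left(7 + 3528\right) \left(- \frac{1}{60}\right) = 3535 \left(- \frac{1}{60}\right) = - \frac{707}{12}$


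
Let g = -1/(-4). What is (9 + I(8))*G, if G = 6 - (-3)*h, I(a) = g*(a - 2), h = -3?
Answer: -63/2 ≈ -31.500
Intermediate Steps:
g = ¼ (g = -1*(-¼) = ¼ ≈ 0.25000)
I(a) = -½ + a/4 (I(a) = (a - 2)/4 = (-2 + a)/4 = -½ + a/4)
G = -3 (G = 6 - (-3)*(-3) = 6 - 1*9 = 6 - 9 = -3)
(9 + I(8))*G = (9 + (-½ + (¼)*8))*(-3) = (9 + (-½ + 2))*(-3) = (9 + 3/2)*(-3) = (21/2)*(-3) = -63/2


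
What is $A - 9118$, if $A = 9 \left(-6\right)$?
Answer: $-9172$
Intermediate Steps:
$A = -54$
$A - 9118 = -54 - 9118 = -9172$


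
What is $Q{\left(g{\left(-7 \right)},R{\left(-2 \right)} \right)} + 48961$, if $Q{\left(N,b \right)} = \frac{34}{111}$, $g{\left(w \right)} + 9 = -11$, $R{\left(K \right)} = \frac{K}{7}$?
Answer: $\frac{5434705}{111} \approx 48961.0$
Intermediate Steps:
$R{\left(K \right)} = \frac{K}{7}$ ($R{\left(K \right)} = K \frac{1}{7} = \frac{K}{7}$)
$g{\left(w \right)} = -20$ ($g{\left(w \right)} = -9 - 11 = -20$)
$Q{\left(N,b \right)} = \frac{34}{111}$ ($Q{\left(N,b \right)} = 34 \cdot \frac{1}{111} = \frac{34}{111}$)
$Q{\left(g{\left(-7 \right)},R{\left(-2 \right)} \right)} + 48961 = \frac{34}{111} + 48961 = \frac{5434705}{111}$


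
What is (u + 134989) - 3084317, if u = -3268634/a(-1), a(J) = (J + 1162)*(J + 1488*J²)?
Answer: -5091743773130/1726407 ≈ -2.9493e+6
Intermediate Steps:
a(J) = (1162 + J)*(J + 1488*J²)
u = -3268634/1726407 (u = -3268634*(-1/(1162 + 1488*(-1)² + 1729057*(-1))) = -3268634*(-1/(1162 + 1488*1 - 1729057)) = -3268634*(-1/(1162 + 1488 - 1729057)) = -3268634/((-1*(-1726407))) = -3268634/1726407 ≈ -1.8933)
(u + 134989) - 3084317 = (-3268634/1726407 + 134989) - 3084317 = 233042685889/1726407 - 3084317 = -5091743773130/1726407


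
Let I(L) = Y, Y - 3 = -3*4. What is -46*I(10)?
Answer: 414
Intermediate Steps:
Y = -9 (Y = 3 - 3*4 = 3 - 12 = -9)
I(L) = -9
-46*I(10) = -46*(-9) = 414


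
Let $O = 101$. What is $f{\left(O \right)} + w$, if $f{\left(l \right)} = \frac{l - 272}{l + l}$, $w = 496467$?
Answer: $\frac{100286163}{202} \approx 4.9647 \cdot 10^{5}$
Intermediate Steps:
$f{\left(l \right)} = \frac{-272 + l}{2 l}$
$f{\left(O \right)} + w = \frac{-272 + 101}{2 \cdot 101} + 496467 = \frac{1}{2} \cdot \frac{1}{101} \left(-171\right) + 496467 = - \frac{171}{202} + 496467 = \frac{100286163}{202}$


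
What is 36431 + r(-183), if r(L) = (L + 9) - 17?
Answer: 36240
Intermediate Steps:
r(L) = -8 + L (r(L) = (9 + L) - 17 = -8 + L)
36431 + r(-183) = 36431 + (-8 - 183) = 36431 - 191 = 36240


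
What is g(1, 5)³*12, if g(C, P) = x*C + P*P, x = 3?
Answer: 263424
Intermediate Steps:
g(C, P) = P² + 3*C (g(C, P) = 3*C + P*P = 3*C + P² = P² + 3*C)
g(1, 5)³*12 = (5² + 3*1)³*12 = (25 + 3)³*12 = 28³*12 = 21952*12 = 263424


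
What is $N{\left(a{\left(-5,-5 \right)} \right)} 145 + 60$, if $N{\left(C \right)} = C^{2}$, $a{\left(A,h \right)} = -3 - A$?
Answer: $640$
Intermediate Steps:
$N{\left(a{\left(-5,-5 \right)} \right)} 145 + 60 = \left(-3 - -5\right)^{2} \cdot 145 + 60 = \left(-3 + 5\right)^{2} \cdot 145 + 60 = 2^{2} \cdot 145 + 60 = 4 \cdot 145 + 60 = 580 + 60 = 640$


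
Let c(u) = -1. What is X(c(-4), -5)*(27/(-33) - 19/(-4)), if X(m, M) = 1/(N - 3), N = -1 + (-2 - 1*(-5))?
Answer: -173/44 ≈ -3.9318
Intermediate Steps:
N = 2 (N = -1 + (-2 + 5) = -1 + 3 = 2)
X(m, M) = -1 (X(m, M) = 1/(2 - 3) = 1/(-1) = -1)
X(c(-4), -5)*(27/(-33) - 19/(-4)) = -(27/(-33) - 19/(-4)) = -(27*(-1/33) - 19*(-¼)) = -(-9/11 + 19/4) = -1*173/44 = -173/44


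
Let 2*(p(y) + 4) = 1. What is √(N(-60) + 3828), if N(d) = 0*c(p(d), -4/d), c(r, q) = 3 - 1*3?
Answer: 2*√957 ≈ 61.871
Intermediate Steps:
p(y) = -7/2 (p(y) = -4 + (½)*1 = -4 + ½ = -7/2)
c(r, q) = 0 (c(r, q) = 3 - 3 = 0)
N(d) = 0 (N(d) = 0*0 = 0)
√(N(-60) + 3828) = √(0 + 3828) = √3828 = 2*√957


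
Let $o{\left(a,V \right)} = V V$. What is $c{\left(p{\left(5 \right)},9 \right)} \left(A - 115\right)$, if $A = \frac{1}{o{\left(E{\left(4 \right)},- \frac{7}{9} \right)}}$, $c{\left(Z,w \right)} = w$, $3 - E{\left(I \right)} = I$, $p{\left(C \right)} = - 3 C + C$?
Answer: $- \frac{49986}{49} \approx -1020.1$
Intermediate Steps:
$p{\left(C \right)} = - 2 C$
$E{\left(I \right)} = 3 - I$
$o{\left(a,V \right)} = V^{2}$
$A = \frac{81}{49}$ ($A = \frac{1}{\left(- \frac{7}{9}\right)^{2}} = \frac{1}{\frac{49}{81}} = \frac{81}{49} \approx 1.6531$)
$c{\left(p{\left(5 \right)},9 \right)} \left(A - 115\right) = 9 \left(\frac{81}{49} - 115\right) = 9 \left(- \frac{5554}{49}\right) = - \frac{49986}{49}$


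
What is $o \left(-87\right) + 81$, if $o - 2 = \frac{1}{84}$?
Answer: $- \frac{2633}{28} \approx -94.036$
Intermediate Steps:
$o = \frac{169}{84}$ ($o = 2 + \frac{1}{84} = \frac{169}{84} \approx 2.0119$)
$o \left(-87\right) + 81 = \frac{169}{84} \left(-87\right) + 81 = - \frac{4901}{28} + 81 = - \frac{2633}{28}$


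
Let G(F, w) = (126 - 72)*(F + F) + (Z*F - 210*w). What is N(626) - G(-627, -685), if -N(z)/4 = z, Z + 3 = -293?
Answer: -264230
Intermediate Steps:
Z = -296 (Z = -3 - 293 = -296)
N(z) = -4*z
G(F, w) = -210*w - 188*F (G(F, w) = (126 - 72)*(F + F) + (-296*F - 210*w) = 54*(2*F) + (-296*F - 210*w) = 108*F + (-296*F - 210*w) = -210*w - 188*F)
N(626) - G(-627, -685) = -4*626 - (-210*(-685) - 188*(-627)) = -2504 - (143850 + 117876) = -2504 - 1*261726 = -2504 - 261726 = -264230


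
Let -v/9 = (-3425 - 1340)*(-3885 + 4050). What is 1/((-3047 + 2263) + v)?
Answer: 1/7075241 ≈ 1.4134e-7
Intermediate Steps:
v = 7076025 (v = -9*(-3425 - 1340)*(-3885 + 4050) = -(-42885)*165 = -9*(-786225) = 7076025)
1/((-3047 + 2263) + v) = 1/((-3047 + 2263) + 7076025) = 1/(-784 + 7076025) = 1/7075241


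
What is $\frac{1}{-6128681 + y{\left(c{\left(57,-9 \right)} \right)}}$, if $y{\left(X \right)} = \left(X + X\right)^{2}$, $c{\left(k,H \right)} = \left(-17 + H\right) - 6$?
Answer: $- \frac{1}{6124585} \approx -1.6328 \cdot 10^{-7}$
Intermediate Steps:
$c{\left(k,H \right)} = -23 + H$
$y{\left(X \right)} = 4 X^{2}$ ($y{\left(X \right)} = \left(2 X\right)^{2} = 4 X^{2}$)
$\frac{1}{-6128681 + y{\left(c{\left(57,-9 \right)} \right)}} = \frac{1}{-6128681 + 4 \left(-23 - 9\right)^{2}} = \frac{1}{-6128681 + 4 \left(-32\right)^{2}} = \frac{1}{-6128681 + 4 \cdot 1024} = \frac{1}{-6128681 + 4096} = \frac{1}{-6124585} = - \frac{1}{6124585}$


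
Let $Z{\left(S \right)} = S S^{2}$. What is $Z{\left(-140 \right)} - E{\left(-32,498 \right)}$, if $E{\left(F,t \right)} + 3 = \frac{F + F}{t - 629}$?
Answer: $- \frac{359463671}{131} \approx -2.744 \cdot 10^{6}$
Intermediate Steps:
$Z{\left(S \right)} = S^{3}$
$E{\left(F,t \right)} = -3 + \frac{2 F}{-629 + t}$ ($E{\left(F,t \right)} = -3 + \frac{F + F}{t - 629} = -3 + \frac{2 F}{-629 + t}$)
$Z{\left(-140 \right)} - E{\left(-32,498 \right)} = \left(-140\right)^{3} - \frac{1887 - 1494 + 2 \left(-32\right)}{-629 + 498} = -2744000 - \frac{1887 - 1494 - 64}{-131} = -2744000 - \left(- \frac{1}{131}\right) 329 = -2744000 - - \frac{329}{131} = -2744000 + \frac{329}{131} = - \frac{359463671}{131}$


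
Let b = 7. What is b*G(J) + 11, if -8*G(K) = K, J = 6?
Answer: 23/4 ≈ 5.7500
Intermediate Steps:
G(K) = -K/8
b*G(J) + 11 = 7*(-⅛*6) + 11 = 7*(-¾) + 11 = -21/4 + 11 = 23/4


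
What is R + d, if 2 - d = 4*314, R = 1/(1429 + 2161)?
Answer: -4501859/3590 ≈ -1254.0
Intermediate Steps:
R = 1/3590 ≈ 0.00027855
d = -1254 (d = 2 - 4*314 = 2 - 1*1256 = 2 - 1256 = -1254)
R + d = 1/3590 - 1254 = -4501859/3590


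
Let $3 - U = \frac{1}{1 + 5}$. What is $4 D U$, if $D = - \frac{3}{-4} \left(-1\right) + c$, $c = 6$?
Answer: $\frac{119}{2} \approx 59.5$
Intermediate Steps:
$D = \frac{21}{4}$ ($D = - \frac{3}{-4} \left(-1\right) + 6 = \left(-3\right) \left(- \frac{1}{4}\right) \left(-1\right) + 6 = \frac{3}{4} \left(-1\right) + 6 = - \frac{3}{4} + 6 = \frac{21}{4} \approx 5.25$)
$U = \frac{17}{6}$ ($U = 3 - \frac{1}{1 + 5} = 3 - \frac{1}{6} = \frac{17}{6} \approx 2.8333$)
$4 D U = 4 \cdot \frac{21}{4} \cdot \frac{17}{6} = 21 \cdot \frac{17}{6} = \frac{119}{2}$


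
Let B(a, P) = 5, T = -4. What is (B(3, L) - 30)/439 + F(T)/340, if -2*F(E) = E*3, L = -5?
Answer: -2933/74630 ≈ -0.039301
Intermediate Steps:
F(E) = -3*E/2 (F(E) = -E*3/2 = -3*E/2)
(B(3, L) - 30)/439 + F(T)/340 = (5 - 30)/439 - 3/2*(-4)/340 = -25*1/439 + 6*(1/340) = -25/439 + 3/170 = -2933/74630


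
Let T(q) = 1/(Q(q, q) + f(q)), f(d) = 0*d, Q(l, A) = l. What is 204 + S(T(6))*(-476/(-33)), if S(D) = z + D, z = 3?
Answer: 24718/99 ≈ 249.68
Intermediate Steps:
f(d) = 0
T(q) = 1/q (T(q) = 1/(q + 0) = 1/q)
S(D) = 3 + D
204 + S(T(6))*(-476/(-33)) = 204 + (3 + 1/6)*(-476/(-33)) = 204 + (3 + 1/6)*(-476*(-1/33)) = 204 + (19/6)*(476/33) = 204 + 4522/99 = 24718/99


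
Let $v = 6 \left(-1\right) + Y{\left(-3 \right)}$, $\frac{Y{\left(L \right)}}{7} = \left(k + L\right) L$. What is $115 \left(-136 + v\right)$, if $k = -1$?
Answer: $-6670$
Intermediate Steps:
$Y{\left(L \right)} = 7 L \left(-1 + L\right)$ ($Y{\left(L \right)} = 7 \left(-1 + L\right) L = 7 L \left(-1 + L\right)$)
$v = 78$ ($v = 6 \left(-1\right) + 7 \left(-3\right) \left(-1 - 3\right) = -6 + 7 \left(-3\right) \left(-4\right) = -6 + 84 = 78$)
$115 \left(-136 + v\right) = 115 \left(-136 + 78\right) = 115 \left(-58\right) = -6670$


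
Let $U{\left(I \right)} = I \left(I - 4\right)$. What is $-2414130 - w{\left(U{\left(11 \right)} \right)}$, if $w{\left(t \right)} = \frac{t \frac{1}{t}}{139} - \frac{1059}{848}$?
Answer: $- \frac{284558185007}{117872} \approx -2.4141 \cdot 10^{6}$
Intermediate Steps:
$U{\left(I \right)} = I \left(-4 + I\right)$
$w{\left(t \right)} = - \frac{146353}{117872}$ ($w{\left(t \right)} = 1 \cdot \frac{1}{139} - \frac{1059}{848} = \frac{1}{139} - \frac{1059}{848} = - \frac{146353}{117872}$)
$-2414130 - w{\left(U{\left(11 \right)} \right)} = -2414130 - - \frac{146353}{117872} = -2414130 + \frac{146353}{117872} = - \frac{284558185007}{117872}$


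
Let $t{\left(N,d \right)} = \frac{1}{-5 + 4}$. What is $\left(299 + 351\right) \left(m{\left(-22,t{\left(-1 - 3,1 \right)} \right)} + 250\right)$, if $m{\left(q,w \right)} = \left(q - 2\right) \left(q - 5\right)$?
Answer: $583700$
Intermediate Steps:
$t{\left(N,d \right)} = -1$ ($t{\left(N,d \right)} = \frac{1}{-1} = -1$)
$m{\left(q,w \right)} = \left(-5 + q\right) \left(-2 + q\right)$ ($m{\left(q,w \right)} = \left(-2 + q\right) \left(-5 + q\right) = \left(-5 + q\right) \left(-2 + q\right)$)
$\left(299 + 351\right) \left(m{\left(-22,t{\left(-1 - 3,1 \right)} \right)} + 250\right) = \left(299 + 351\right) \left(\left(10 + \left(-22\right)^{2} - -154\right) + 250\right) = 650 \left(\left(10 + 484 + 154\right) + 250\right) = 650 \left(648 + 250\right) = 650 \cdot 898 = 583700$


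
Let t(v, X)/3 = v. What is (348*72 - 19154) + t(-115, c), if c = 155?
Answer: 5557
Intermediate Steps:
t(v, X) = 3*v
(348*72 - 19154) + t(-115, c) = (348*72 - 19154) + 3*(-115) = (25056 - 19154) - 345 = 5902 - 345 = 5557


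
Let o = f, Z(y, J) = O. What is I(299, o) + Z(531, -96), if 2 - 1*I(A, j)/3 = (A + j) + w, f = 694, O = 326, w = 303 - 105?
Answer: -3241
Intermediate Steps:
w = 198
Z(y, J) = 326
o = 694
I(A, j) = -588 - 3*A - 3*j (I(A, j) = 6 - 3*((A + j) + 198) = 6 - 3*(198 + A + j) = 6 + (-594 - 3*A - 3*j) = -588 - 3*A - 3*j)
I(299, o) + Z(531, -96) = (-588 - 3*299 - 3*694) + 326 = (-588 - 897 - 2082) + 326 = -3567 + 326 = -3241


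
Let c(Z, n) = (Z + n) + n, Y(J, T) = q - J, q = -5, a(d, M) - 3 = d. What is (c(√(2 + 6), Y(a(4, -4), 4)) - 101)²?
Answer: 15633 - 500*√2 ≈ 14926.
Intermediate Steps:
a(d, M) = 3 + d
Y(J, T) = -5 - J
c(Z, n) = Z + 2*n
(c(√(2 + 6), Y(a(4, -4), 4)) - 101)² = ((√(2 + 6) + 2*(-5 - (3 + 4))) - 101)² = ((√8 + 2*(-5 - 1*7)) - 101)² = ((2*√2 + 2*(-5 - 7)) - 101)² = ((2*√2 + 2*(-12)) - 101)² = ((2*√2 - 24) - 101)² = ((-24 + 2*√2) - 101)² = (-125 + 2*√2)²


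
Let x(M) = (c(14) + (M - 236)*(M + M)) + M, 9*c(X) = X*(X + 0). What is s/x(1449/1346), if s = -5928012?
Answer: 24164716924332/1968665363 ≈ 12275.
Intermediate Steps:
c(X) = X²/9 (c(X) = (X*(X + 0))/9 = (X*X)/9 = X²/9)
x(M) = 196/9 + M + 2*M*(-236 + M) (x(M) = ((⅑)*14² + (M - 236)*(M + M)) + M = ((⅑)*196 + (-236 + M)*(2*M)) + M = (196/9 + 2*M*(-236 + M)) + M = 196/9 + M + 2*M*(-236 + M))
s/x(1449/1346) = -5928012/(196/9 - 682479/1346 + 2*(1449/1346)²) = -5928012/(196/9 - 682479/1346 + 2*(1449*(1/1346))²) = -5928012/(196/9 - 471*1449/1346 + 2*(1449/1346)²) = -5928012/(196/9 - 682479/1346 + 2*(2099601/1811716)) = -5928012/(196/9 - 682479/1346 + 2099601/905858) = -5928012/(-1968665363/4076361) = -5928012*(-4076361/1968665363) = 24164716924332/1968665363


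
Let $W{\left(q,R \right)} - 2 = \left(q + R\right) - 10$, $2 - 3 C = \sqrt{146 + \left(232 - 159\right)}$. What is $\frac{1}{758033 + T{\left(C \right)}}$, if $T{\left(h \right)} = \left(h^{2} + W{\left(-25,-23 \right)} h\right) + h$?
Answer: $\frac{61399710}{46542270719401} - \frac{1449 \sqrt{219}}{46542270719401} \approx 1.3188 \cdot 10^{-6}$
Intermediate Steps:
$C = \frac{2}{3} - \frac{\sqrt{219}}{3}$ ($C = \frac{2}{3} - \frac{\sqrt{146 + \left(232 - 159\right)}}{3} = \frac{2}{3} - \frac{\sqrt{146 + 73}}{3} = \frac{2}{3} - \frac{\sqrt{219}}{3} \approx -4.2662$)
$W{\left(q,R \right)} = -8 + R + q$ ($W{\left(q,R \right)} = 2 - \left(10 - R - q\right) = 2 + \left(-10 + R + q\right) = -8 + R + q$)
$T{\left(h \right)} = h^{2} - 55 h$ ($T{\left(h \right)} = \left(h^{2} + \left(-8 - 23 - 25\right) h\right) + h = \left(h^{2} - 56 h\right) + h = h^{2} - 55 h$)
$\frac{1}{758033 + T{\left(C \right)}} = \frac{1}{758033 + \left(\frac{2}{3} - \frac{\sqrt{219}}{3}\right) \left(-55 + \left(\frac{2}{3} - \frac{\sqrt{219}}{3}\right)\right)} = \frac{1}{758033 + \left(\frac{2}{3} - \frac{\sqrt{219}}{3}\right) \left(- \frac{163}{3} - \frac{\sqrt{219}}{3}\right)} = \frac{1}{758033 + \left(- \frac{163}{3} - \frac{\sqrt{219}}{3}\right) \left(\frac{2}{3} - \frac{\sqrt{219}}{3}\right)}$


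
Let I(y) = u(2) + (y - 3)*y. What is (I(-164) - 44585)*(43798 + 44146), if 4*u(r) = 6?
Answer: -1512241052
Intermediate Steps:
u(r) = 3/2 (u(r) = (¼)*6 = 3/2)
I(y) = 3/2 + y*(-3 + y) (I(y) = 3/2 + (y - 3)*y = 3/2 + (-3 + y)*y = 3/2 + y*(-3 + y))
(I(-164) - 44585)*(43798 + 44146) = ((3/2 + (-164)² - 3*(-164)) - 44585)*(43798 + 44146) = ((3/2 + 26896 + 492) - 44585)*87944 = (54779/2 - 44585)*87944 = -34391/2*87944 = -1512241052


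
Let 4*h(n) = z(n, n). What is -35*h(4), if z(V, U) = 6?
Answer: -105/2 ≈ -52.500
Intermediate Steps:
h(n) = 3/2 (h(n) = (1/4)*6 = 3/2)
-35*h(4) = -35*3/2 = -105/2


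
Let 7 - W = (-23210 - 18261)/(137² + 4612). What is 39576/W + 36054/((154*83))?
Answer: 2958729701511/655518479 ≈ 4513.6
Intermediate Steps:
W = 205138/23381 (W = 7 - (-23210 - 18261)/(137² + 4612) = 7 - (-41471)/(18769 + 4612) = 7 - (-41471)/23381 = 7 - 1*(-41471/23381) = 7 + 41471/23381 = 205138/23381 ≈ 8.7737)
39576/W + 36054/((154*83)) = 39576/(205138/23381) + 36054/((154*83)) = 39576*(23381/205138) + 36054/12782 = 462663228/102569 + 36054*(1/12782) = 462663228/102569 + 18027/6391 = 2958729701511/655518479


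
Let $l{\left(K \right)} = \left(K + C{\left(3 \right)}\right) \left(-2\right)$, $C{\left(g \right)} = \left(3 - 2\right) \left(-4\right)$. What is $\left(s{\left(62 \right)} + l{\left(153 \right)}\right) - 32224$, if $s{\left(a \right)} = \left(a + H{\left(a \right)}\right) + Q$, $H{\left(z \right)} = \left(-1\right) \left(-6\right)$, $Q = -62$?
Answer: $-32516$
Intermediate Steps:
$C{\left(g \right)} = -4$ ($C{\left(g \right)} = 1 \left(-4\right) = -4$)
$H{\left(z \right)} = 6$
$l{\left(K \right)} = 8 - 2 K$ ($l{\left(K \right)} = \left(K - 4\right) \left(-2\right) = \left(-4 + K\right) \left(-2\right) = 8 - 2 K$)
$s{\left(a \right)} = -56 + a$ ($s{\left(a \right)} = \left(a + 6\right) - 62 = \left(6 + a\right) - 62 = -56 + a$)
$\left(s{\left(62 \right)} + l{\left(153 \right)}\right) - 32224 = \left(\left(-56 + 62\right) + \left(8 - 306\right)\right) - 32224 = \left(6 + \left(8 - 306\right)\right) - 32224 = \left(6 - 298\right) - 32224 = -292 - 32224 = -32516$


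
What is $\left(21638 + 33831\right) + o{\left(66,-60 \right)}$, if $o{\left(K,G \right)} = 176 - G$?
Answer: $55705$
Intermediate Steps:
$\left(21638 + 33831\right) + o{\left(66,-60 \right)} = \left(21638 + 33831\right) + \left(176 - -60\right) = 55469 + \left(176 + 60\right) = 55469 + 236 = 55705$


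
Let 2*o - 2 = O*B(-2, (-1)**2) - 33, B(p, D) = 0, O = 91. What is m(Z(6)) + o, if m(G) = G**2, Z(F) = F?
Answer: 41/2 ≈ 20.500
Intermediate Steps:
o = -31/2 (o = 1 + (91*0 - 33)/2 = 1 + (0 - 33)/2 = 1 + (1/2)*(-33) = 1 - 33/2 = -31/2 ≈ -15.500)
m(Z(6)) + o = 6**2 - 31/2 = 36 - 31/2 = 41/2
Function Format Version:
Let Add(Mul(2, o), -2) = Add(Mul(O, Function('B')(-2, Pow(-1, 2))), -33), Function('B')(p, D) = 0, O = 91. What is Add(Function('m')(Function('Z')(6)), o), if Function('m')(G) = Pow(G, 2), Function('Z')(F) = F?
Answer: Rational(41, 2) ≈ 20.500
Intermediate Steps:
o = Rational(-31, 2) (o = Add(1, Mul(Rational(1, 2), Add(Mul(91, 0), -33))) = Add(1, Mul(Rational(1, 2), Add(0, -33))) = Add(1, Mul(Rational(1, 2), -33)) = Add(1, Rational(-33, 2)) = Rational(-31, 2) ≈ -15.500)
Add(Function('m')(Function('Z')(6)), o) = Add(Pow(6, 2), Rational(-31, 2)) = Add(36, Rational(-31, 2)) = Rational(41, 2)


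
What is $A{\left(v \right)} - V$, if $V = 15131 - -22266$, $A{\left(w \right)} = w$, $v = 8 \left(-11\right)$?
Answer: $-37485$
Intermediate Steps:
$v = -88$
$V = 37397$ ($V = 15131 + 22266 = 37397$)
$A{\left(v \right)} - V = -88 - 37397 = -37485$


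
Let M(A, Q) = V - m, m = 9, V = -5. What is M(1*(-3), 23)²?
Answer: 196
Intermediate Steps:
M(A, Q) = -14 (M(A, Q) = -5 - 1*9 = -5 - 9 = -14)
M(1*(-3), 23)² = (-14)² = 196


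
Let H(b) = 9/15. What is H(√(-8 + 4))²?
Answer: 9/25 ≈ 0.36000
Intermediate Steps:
H(b) = ⅗ (H(b) = 9*(1/15) = ⅗)
H(√(-8 + 4))² = (⅗)² = 9/25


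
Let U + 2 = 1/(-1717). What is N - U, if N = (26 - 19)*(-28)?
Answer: -333097/1717 ≈ -194.00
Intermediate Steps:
U = -3435/1717 (U = -2 + 1/(-1717) = -2 - 1/1717 = -3435/1717 ≈ -2.0006)
N = -196 (N = 7*(-28) = -196)
N - U = -196 - 1*(-3435/1717) = -196 + 3435/1717 = -333097/1717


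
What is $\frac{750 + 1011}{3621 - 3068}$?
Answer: $\frac{1761}{553} \approx 3.1844$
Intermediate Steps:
$\frac{750 + 1011}{3621 - 3068} = \frac{1761}{553}$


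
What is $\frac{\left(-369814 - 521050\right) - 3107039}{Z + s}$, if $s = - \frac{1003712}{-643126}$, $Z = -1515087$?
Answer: $\frac{1285577682389}{487195419125} \approx 2.6387$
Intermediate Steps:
$s = \frac{501856}{321563}$ ($s = \left(-1003712\right) \left(- \frac{1}{643126}\right) = \frac{501856}{321563} \approx 1.5607$)
$\frac{\left(-369814 - 521050\right) - 3107039}{Z + s} = \frac{\left(-369814 - 521050\right) - 3107039}{-1515087 + \frac{501856}{321563}} = \frac{-890864 - 3107039}{- \frac{487195419125}{321563}} = \left(-3997903\right) \left(- \frac{321563}{487195419125}\right) = \frac{1285577682389}{487195419125}$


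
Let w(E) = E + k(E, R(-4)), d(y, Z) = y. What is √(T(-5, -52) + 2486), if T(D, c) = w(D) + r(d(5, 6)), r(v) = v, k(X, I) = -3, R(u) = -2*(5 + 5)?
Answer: √2483 ≈ 49.830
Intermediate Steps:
R(u) = -20 (R(u) = -2*10 = -20)
w(E) = -3 + E (w(E) = E - 3 = -3 + E)
T(D, c) = 2 + D (T(D, c) = (-3 + D) + 5 = 2 + D)
√(T(-5, -52) + 2486) = √((2 - 5) + 2486) = √(-3 + 2486) = √2483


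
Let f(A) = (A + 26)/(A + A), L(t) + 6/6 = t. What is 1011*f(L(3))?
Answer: 7077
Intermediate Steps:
L(t) = -1 + t
f(A) = (26 + A)/(2*A) (f(A) = (26 + A)/((2*A)) = (26 + A)*(1/(2*A)) = (26 + A)/(2*A))
1011*f(L(3)) = 1011*((26 + (-1 + 3))/(2*(-1 + 3))) = 1011*((1/2)*(26 + 2)/2) = 1011*((1/2)*(1/2)*28) = 1011*7 = 7077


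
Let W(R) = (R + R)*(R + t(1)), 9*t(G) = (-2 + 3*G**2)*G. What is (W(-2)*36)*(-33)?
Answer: -8976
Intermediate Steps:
t(G) = G*(-2 + 3*G**2)/9 (t(G) = ((-2 + 3*G**2)*G)/9 = (G*(-2 + 3*G**2))/9 = G*(-2 + 3*G**2)/9)
W(R) = 2*R*(1/9 + R) (W(R) = (R + R)*(R + (1/9)*1*(-2 + 3*1**2)) = (2*R)*(R + (1/9)*1*(-2 + 3*1)) = (2*R)*(R + (1/9)*1*(-2 + 3)) = (2*R)*(R + (1/9)*1*1) = (2*R)*(R + 1/9) = (2*R)*(1/9 + R) = 2*R*(1/9 + R))
(W(-2)*36)*(-33) = (((2/9)*(-2)*(1 + 9*(-2)))*36)*(-33) = (((2/9)*(-2)*(1 - 18))*36)*(-33) = (((2/9)*(-2)*(-17))*36)*(-33) = ((68/9)*36)*(-33) = 272*(-33) = -8976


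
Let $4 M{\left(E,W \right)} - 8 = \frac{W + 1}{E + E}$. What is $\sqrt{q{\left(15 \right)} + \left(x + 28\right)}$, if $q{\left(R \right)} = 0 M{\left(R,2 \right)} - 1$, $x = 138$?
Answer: $\sqrt{165} \approx 12.845$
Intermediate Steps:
$M{\left(E,W \right)} = 2 + \frac{1 + W}{8 E}$ ($M{\left(E,W \right)} = 2 + \frac{\left(W + 1\right) \frac{1}{E + E}}{4} = 2 + \frac{\left(1 + W\right) \frac{1}{2 E}}{4} = 2 + \frac{\frac{1}{2} \frac{1}{E} \left(1 + W\right)}{4} = 2 + \frac{1 + W}{8 E}$)
$q{\left(R \right)} = -1$ ($q{\left(R \right)} = 0 \frac{1 + 2 + 16 R}{8 R} - 1 = 0 \frac{3 + 16 R}{8 R} - 1 = 0 - 1 = -1$)
$\sqrt{q{\left(15 \right)} + \left(x + 28\right)} = \sqrt{-1 + \left(138 + 28\right)} = \sqrt{-1 + 166} = \sqrt{165}$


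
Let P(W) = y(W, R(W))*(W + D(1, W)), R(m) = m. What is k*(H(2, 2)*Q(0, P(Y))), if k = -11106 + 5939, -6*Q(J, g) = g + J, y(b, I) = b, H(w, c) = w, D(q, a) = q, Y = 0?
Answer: 0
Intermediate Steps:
P(W) = W*(1 + W) (P(W) = W*(W + 1) = W*(1 + W))
Q(J, g) = -J/6 - g/6 (Q(J, g) = -(g + J)/6 = -(J + g)/6 = -J/6 - g/6)
k = -5167
k*(H(2, 2)*Q(0, P(Y))) = -10334*(-1/6*0 - 0*(1 + 0)) = -10334*(0 - 0) = -10334*(0 - 1/6*0) = -10334*(0 + 0) = -10334*0 = -5167*0 = 0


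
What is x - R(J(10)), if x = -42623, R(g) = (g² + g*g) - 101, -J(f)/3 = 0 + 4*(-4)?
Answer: -47130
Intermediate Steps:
J(f) = 48 (J(f) = -3*(0 + 4*(-4)) = -3*(0 - 16) = -3*(-16) = 48)
R(g) = -101 + 2*g² (R(g) = (g² + g²) - 101 = 2*g² - 101 = -101 + 2*g²)
x - R(J(10)) = -42623 - (-101 + 2*48²) = -42623 - (-101 + 2*2304) = -42623 - (-101 + 4608) = -42623 - 1*4507 = -42623 - 4507 = -47130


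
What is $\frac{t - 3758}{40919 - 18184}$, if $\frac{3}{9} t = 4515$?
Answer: $\frac{9787}{22735} \approx 0.43048$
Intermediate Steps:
$t = 13545$ ($t = 3 \cdot 4515 = 13545$)
$\frac{t - 3758}{40919 - 18184} = \frac{13545 - 3758}{40919 - 18184} = \frac{9787}{22735}$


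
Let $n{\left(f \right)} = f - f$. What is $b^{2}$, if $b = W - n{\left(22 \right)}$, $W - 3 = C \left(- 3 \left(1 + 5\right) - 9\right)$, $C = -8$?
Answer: $47961$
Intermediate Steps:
$W = 219$ ($W = 3 - 8 \left(- 3 \left(1 + 5\right) - 9\right) = 3 - 8 \left(\left(-3\right) 6 - 9\right) = 3 - 8 \left(-18 - 9\right) = 3 - -216 = 3 + 216 = 219$)
$n{\left(f \right)} = 0$
$b = 219$ ($b = 219 - 0 = 219 + 0 = 219$)
$b^{2} = 219^{2} = 47961$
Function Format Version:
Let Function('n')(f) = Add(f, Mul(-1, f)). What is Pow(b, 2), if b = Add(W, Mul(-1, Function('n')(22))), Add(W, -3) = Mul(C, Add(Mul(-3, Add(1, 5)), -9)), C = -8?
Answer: 47961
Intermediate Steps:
W = 219 (W = Add(3, Mul(-8, Add(Mul(-3, Add(1, 5)), -9))) = Add(3, Mul(-8, Add(Mul(-3, 6), -9))) = Add(3, Mul(-8, Add(-18, -9))) = Add(3, Mul(-8, -27)) = Add(3, 216) = 219)
Function('n')(f) = 0
b = 219 (b = Add(219, Mul(-1, 0)) = Add(219, 0) = 219)
Pow(b, 2) = Pow(219, 2) = 47961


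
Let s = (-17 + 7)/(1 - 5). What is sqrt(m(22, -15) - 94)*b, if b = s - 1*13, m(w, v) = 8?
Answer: -21*I*sqrt(86)/2 ≈ -97.373*I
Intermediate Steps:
s = 5/2 (s = -10/(-4) = -10*(-1/4) = 5/2 ≈ 2.5000)
b = -21/2 (b = 5/2 - 1*13 = 5/2 - 13 = -21/2 ≈ -10.500)
sqrt(m(22, -15) - 94)*b = sqrt(8 - 94)*(-21/2) = sqrt(-86)*(-21/2) = (I*sqrt(86))*(-21/2) = -21*I*sqrt(86)/2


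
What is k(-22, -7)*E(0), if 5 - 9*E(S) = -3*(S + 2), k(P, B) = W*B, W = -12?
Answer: 308/3 ≈ 102.67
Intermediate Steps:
k(P, B) = -12*B
E(S) = 11/9 + S/3 (E(S) = 5/9 - (-1)*(S + 2)/3 = 5/9 - (-1)*(2 + S)/3 = 5/9 - (-6 - 3*S)/9 = 5/9 + (2/3 + S/3) = 11/9 + S/3)
k(-22, -7)*E(0) = (-12*(-7))*(11/9 + (1/3)*0) = 84*(11/9 + 0) = 84*(11/9) = 308/3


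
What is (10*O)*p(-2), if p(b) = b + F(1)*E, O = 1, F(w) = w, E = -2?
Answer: -40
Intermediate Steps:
p(b) = -2 + b (p(b) = b + 1*(-2) = b - 2 = -2 + b)
(10*O)*p(-2) = (10*1)*(-2 - 2) = 10*(-4) = -40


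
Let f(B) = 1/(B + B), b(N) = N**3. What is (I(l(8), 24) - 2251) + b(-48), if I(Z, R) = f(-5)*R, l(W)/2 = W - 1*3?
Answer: -564227/5 ≈ -1.1285e+5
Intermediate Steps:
l(W) = -6 + 2*W (l(W) = 2*(W - 1*3) = 2*(W - 3) = 2*(-3 + W) = -6 + 2*W)
f(B) = 1/(2*B)
I(Z, R) = -R/10 (I(Z, R) = ((1/2)/(-5))*R = ((1/2)*(-1/5))*R = -R/10)
(I(l(8), 24) - 2251) + b(-48) = (-1/10*24 - 2251) + (-48)**3 = (-12/5 - 2251) - 110592 = -11267/5 - 110592 = -564227/5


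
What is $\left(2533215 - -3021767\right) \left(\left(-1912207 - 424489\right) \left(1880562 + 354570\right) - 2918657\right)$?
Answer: $-29012709543763989478$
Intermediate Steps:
$\left(2533215 - -3021767\right) \left(\left(-1912207 - 424489\right) \left(1880562 + 354570\right) - 2918657\right) = \left(2533215 + 3021767\right) \left(\left(-2336696\right) 2235132 - 2918657\right) = 5554982 \left(-5222824003872 - 2918657\right) = 5554982 \left(-5222826922529\right) = -29012709543763989478$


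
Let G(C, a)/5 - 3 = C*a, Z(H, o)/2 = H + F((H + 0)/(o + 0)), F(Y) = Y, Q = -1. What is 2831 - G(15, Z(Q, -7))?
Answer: 20612/7 ≈ 2944.6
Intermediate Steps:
Z(H, o) = 2*H + 2*H/o (Z(H, o) = 2*(H + (H + 0)/(o + 0)) = 2*(H + H/o) = 2*H + 2*H/o)
G(C, a) = 15 + 5*C*a (G(C, a) = 15 + 5*(C*a) = 15 + 5*C*a)
2831 - G(15, Z(Q, -7)) = 2831 - (15 + 5*15*(2*(-1)*(1 - 7)/(-7))) = 2831 - (15 + 5*15*(2*(-1)*(-⅐)*(-6))) = 2831 - (15 + 5*15*(-12/7)) = 2831 - (15 - 900/7) = 2831 - 1*(-795/7) = 2831 + 795/7 = 20612/7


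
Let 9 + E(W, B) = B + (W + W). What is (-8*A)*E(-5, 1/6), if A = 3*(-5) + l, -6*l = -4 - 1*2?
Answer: -6328/3 ≈ -2109.3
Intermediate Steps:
l = 1 (l = -(-4 - 1*2)/6 = -(-4 - 2)/6 = -⅙*(-6) = 1)
A = -14 (A = 3*(-5) + 1 = -15 + 1 = -14)
E(W, B) = -9 + B + 2*W (E(W, B) = -9 + (B + (W + W)) = -9 + (B + 2*W) = -9 + B + 2*W)
(-8*A)*E(-5, 1/6) = (-8*(-14))*(-9 + 1/6 + 2*(-5)) = 112*(-9 + ⅙ - 10) = 112*(-113/6) = -6328/3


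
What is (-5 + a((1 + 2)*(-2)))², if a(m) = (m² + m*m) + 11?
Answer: 6084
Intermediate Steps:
a(m) = 11 + 2*m² (a(m) = (m² + m²) + 11 = 2*m² + 11 = 11 + 2*m²)
(-5 + a((1 + 2)*(-2)))² = (-5 + (11 + 2*((1 + 2)*(-2))²))² = (-5 + (11 + 2*(3*(-2))²))² = (-5 + (11 + 2*(-6)²))² = (-5 + (11 + 2*36))² = (-5 + (11 + 72))² = (-5 + 83)² = 78² = 6084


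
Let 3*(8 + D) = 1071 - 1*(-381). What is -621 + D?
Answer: -145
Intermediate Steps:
D = 476 (D = -8 + (1071 - 1*(-381))/3 = -8 + (1071 + 381)/3 = -8 + (⅓)*1452 = -8 + 484 = 476)
-621 + D = -621 + 476 = -145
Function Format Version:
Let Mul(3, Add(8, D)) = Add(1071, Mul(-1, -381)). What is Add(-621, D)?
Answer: -145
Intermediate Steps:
D = 476 (D = Add(-8, Mul(Rational(1, 3), Add(1071, Mul(-1, -381)))) = Add(-8, Mul(Rational(1, 3), Add(1071, 381))) = Add(-8, Mul(Rational(1, 3), 1452)) = Add(-8, 484) = 476)
Add(-621, D) = Add(-621, 476) = -145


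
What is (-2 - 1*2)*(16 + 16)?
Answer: -128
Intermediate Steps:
(-2 - 1*2)*(16 + 16) = (-2 - 2)*32 = -4*32 = -128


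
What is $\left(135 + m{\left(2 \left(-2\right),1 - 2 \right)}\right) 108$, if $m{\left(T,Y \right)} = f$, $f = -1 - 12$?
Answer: $13176$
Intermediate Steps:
$f = -13$ ($f = -1 - 12 = -13$)
$m{\left(T,Y \right)} = -13$
$\left(135 + m{\left(2 \left(-2\right),1 - 2 \right)}\right) 108 = \left(135 - 13\right) 108 = 122 \cdot 108 = 13176$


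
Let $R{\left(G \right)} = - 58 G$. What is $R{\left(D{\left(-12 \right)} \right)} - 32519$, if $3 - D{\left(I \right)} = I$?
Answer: $-33389$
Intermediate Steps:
$D{\left(I \right)} = 3 - I$
$R{\left(D{\left(-12 \right)} \right)} - 32519 = - 58 \left(3 - -12\right) - 32519 = - 58 \left(3 + 12\right) - 32519 = \left(-58\right) 15 - 32519 = -870 - 32519 = -33389$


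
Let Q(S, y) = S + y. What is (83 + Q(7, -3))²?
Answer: 7569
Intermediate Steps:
(83 + Q(7, -3))² = (83 + (7 - 3))² = (83 + 4)² = 87² = 7569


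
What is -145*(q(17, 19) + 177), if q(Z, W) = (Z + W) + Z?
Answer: -33350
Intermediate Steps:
q(Z, W) = W + 2*Z (q(Z, W) = (W + Z) + Z = W + 2*Z)
-145*(q(17, 19) + 177) = -145*((19 + 2*17) + 177) = -145*((19 + 34) + 177) = -145*(53 + 177) = -145*230 = -33350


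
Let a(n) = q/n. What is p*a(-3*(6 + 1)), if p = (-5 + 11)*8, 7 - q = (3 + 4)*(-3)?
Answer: -64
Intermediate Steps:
q = 28 (q = 7 - (3 + 4)*(-3) = 7 - 7*(-3) = 7 - 1*(-21) = 7 + 21 = 28)
a(n) = 28/n
p = 48 (p = 6*8 = 48)
p*a(-3*(6 + 1)) = 48*(28/((-3*(6 + 1)))) = 48*(28/((-3*7))) = 48*(28/(-21)) = 48*(28*(-1/21)) = 48*(-4/3) = -64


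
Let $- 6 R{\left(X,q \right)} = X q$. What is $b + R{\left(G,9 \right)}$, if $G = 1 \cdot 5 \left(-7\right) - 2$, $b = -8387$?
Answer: $- \frac{16663}{2} \approx -8331.5$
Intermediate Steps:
$G = -37$ ($G = 5 \left(-7\right) - 2 = -35 - 2 = -37$)
$R{\left(X,q \right)} = - \frac{X q}{6}$
$b + R{\left(G,9 \right)} = -8387 - \left(- \frac{37}{6}\right) 9 = -8387 + \frac{111}{2} = - \frac{16663}{2}$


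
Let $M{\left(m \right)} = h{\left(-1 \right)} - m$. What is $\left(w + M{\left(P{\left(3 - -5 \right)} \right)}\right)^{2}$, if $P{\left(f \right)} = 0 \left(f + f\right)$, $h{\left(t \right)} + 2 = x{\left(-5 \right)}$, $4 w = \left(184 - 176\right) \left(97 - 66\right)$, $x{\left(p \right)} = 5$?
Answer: $4225$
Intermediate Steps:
$w = 62$ ($w = \frac{\left(184 - 176\right) \left(97 - 66\right)}{4} = \frac{8 \cdot 31}{4} = \frac{1}{4} \cdot 248 = 62$)
$h{\left(t \right)} = 3$ ($h{\left(t \right)} = -2 + 5 = 3$)
$P{\left(f \right)} = 0$ ($P{\left(f \right)} = 0 \cdot 2 f = 0$)
$M{\left(m \right)} = 3 - m$
$\left(w + M{\left(P{\left(3 - -5 \right)} \right)}\right)^{2} = \left(62 + \left(3 - 0\right)\right)^{2} = \left(62 + \left(3 + 0\right)\right)^{2} = \left(62 + 3\right)^{2} = 65^{2} = 4225$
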